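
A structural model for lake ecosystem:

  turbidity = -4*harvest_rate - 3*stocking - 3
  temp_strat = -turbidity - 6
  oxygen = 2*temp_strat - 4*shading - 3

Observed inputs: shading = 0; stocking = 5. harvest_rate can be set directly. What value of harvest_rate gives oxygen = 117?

harvest_rate = 12

Substituting into the turbidity equation gives turbidity = -4*harvest_rate - 18.
Substituting into the temp_strat equation gives temp_strat = 4*harvest_rate + 12.
oxygen becomes 8*harvest_rate + 21.
Solve 8*harvest_rate + 21 = 117: harvest_rate = (117 - 21) / 8 = 12.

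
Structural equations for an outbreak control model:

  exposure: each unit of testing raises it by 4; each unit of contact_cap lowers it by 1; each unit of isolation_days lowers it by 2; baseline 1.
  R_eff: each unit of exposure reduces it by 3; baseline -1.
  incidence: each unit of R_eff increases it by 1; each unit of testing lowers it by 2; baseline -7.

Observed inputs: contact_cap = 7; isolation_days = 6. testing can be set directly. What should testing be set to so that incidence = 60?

Substituting into the exposure equation gives exposure = 4*testing - 18.
This gives R_eff = -12*testing + 53.
This gives incidence = -14*testing + 46.
Solve -14*testing + 46 = 60: testing = (60 - 46) / -14 = -1.

testing = -1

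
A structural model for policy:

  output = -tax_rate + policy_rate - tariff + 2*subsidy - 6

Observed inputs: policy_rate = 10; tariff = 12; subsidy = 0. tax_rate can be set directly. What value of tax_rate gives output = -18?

Substituting into the output equation gives output = -tax_rate - 8.
Solve -tax_rate - 8 = -18: tax_rate = (-18 + 8) / -1 = 10.

tax_rate = 10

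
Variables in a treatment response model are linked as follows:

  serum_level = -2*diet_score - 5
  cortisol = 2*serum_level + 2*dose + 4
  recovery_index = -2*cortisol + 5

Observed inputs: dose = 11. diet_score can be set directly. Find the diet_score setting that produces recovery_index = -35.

diet_score = -1

Substituting into the cortisol equation gives cortisol = -4*diet_score + 16.
Substituting into the recovery_index equation gives recovery_index = 8*diet_score - 27.
Solve 8*diet_score - 27 = -35: diet_score = (-35 + 27) / 8 = -1.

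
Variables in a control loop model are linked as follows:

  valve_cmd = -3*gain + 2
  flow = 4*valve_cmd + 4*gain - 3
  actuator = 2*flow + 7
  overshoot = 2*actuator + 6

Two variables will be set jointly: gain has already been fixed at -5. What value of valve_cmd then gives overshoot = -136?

With gain held at -5:
Intervening on valve_cmd fixes its value directly, overriding its dependence on gain.
Substituting into the flow equation gives flow = 4*valve_cmd - 23.
This gives actuator = 8*valve_cmd - 39.
So overshoot = 16*valve_cmd - 72.
Solve 16*valve_cmd - 72 = -136: valve_cmd = (-136 + 72) / 16 = -4.

valve_cmd = -4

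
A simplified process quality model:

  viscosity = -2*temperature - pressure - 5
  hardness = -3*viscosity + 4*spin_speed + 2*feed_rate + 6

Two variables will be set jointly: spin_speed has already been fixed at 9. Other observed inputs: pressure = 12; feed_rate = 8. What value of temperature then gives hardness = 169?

temperature = 10

With spin_speed held at 9:
Substituting into the viscosity equation gives viscosity = -2*temperature - 17.
This gives hardness = 6*temperature + 109.
Solve 6*temperature + 109 = 169: temperature = (169 - 109) / 6 = 10.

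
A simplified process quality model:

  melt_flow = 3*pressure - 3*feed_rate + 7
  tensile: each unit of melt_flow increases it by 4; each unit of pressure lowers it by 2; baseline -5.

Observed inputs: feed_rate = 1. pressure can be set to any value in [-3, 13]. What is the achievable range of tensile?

-19 to 141

Substituting into the melt_flow equation gives melt_flow = 3*pressure + 4.
Substituting into the tensile equation gives tensile = 10*pressure + 11.
Linear in pressure, so extremes are at the endpoints: pressure = -3 gives tensile = -19; pressure = 13 gives tensile = 141.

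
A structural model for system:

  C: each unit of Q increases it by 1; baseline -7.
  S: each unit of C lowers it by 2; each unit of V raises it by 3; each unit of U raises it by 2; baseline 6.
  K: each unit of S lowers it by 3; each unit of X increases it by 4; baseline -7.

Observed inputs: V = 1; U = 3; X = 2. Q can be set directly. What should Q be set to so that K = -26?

Q = 10

Substituting into the S equation gives S = -2*Q + 29.
K becomes 6*Q - 86.
Solve 6*Q - 86 = -26: Q = (-26 + 86) / 6 = 10.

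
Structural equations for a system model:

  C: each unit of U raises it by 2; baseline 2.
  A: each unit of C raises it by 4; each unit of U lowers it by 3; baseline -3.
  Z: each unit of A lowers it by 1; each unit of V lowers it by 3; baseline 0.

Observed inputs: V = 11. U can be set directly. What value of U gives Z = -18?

U = -4

Substituting into the A equation gives A = 5*U + 5.
Z becomes -5*U - 38.
Solve -5*U - 38 = -18: U = (-18 + 38) / -5 = -4.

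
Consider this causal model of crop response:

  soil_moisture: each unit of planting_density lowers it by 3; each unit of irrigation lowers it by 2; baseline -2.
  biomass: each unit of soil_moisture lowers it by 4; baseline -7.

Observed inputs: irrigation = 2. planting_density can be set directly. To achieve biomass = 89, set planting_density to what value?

planting_density = 6

Substituting into the soil_moisture equation gives soil_moisture = -3*planting_density - 6.
This gives biomass = 12*planting_density + 17.
Solve 12*planting_density + 17 = 89: planting_density = (89 - 17) / 12 = 6.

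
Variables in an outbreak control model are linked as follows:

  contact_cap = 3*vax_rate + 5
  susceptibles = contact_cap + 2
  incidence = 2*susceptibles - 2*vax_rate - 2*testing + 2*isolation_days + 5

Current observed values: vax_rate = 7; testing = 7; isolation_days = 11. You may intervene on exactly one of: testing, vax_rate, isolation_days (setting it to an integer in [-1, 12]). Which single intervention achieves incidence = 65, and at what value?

set testing = 2

Intervening on testing: with other inputs at their observed values, incidence = -2*testing + 69. Solving for 65 gives testing = 2, within [-1, 12].
Intervening on vax_rate: incidence = 4*vax_rate + 27. Reaching 65 requires vax_rate = 19/2, not an integer.
Intervening on isolation_days: incidence = 2*isolation_days + 33. Reaching 65 requires isolation_days = 16, outside [-1, 12].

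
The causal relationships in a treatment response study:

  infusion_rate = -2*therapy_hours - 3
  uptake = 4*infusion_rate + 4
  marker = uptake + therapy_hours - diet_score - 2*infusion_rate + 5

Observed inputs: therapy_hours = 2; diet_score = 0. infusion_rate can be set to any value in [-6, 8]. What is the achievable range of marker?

Intervening on infusion_rate fixes its value directly, overriding its dependence on therapy_hours.
Substituting into the marker equation gives marker = 2*infusion_rate + 11.
Linear in infusion_rate, so extremes are at the endpoints: infusion_rate = -6 gives marker = -1; infusion_rate = 8 gives marker = 27.

-1 to 27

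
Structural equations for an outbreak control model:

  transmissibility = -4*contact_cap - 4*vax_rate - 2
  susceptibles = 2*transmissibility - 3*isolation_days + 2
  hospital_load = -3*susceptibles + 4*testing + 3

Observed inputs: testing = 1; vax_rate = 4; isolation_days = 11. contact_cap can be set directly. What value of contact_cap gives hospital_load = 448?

Substituting into the transmissibility equation gives transmissibility = -4*contact_cap - 18.
This gives susceptibles = -8*contact_cap - 67.
Substituting into the hospital_load equation gives hospital_load = 24*contact_cap + 208.
Solve 24*contact_cap + 208 = 448: contact_cap = (448 - 208) / 24 = 10.

contact_cap = 10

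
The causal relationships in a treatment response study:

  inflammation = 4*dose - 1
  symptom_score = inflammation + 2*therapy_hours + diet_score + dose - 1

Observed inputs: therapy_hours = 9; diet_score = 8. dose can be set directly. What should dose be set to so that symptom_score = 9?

dose = -3

Substituting into the symptom_score equation gives symptom_score = 5*dose + 24.
Solve 5*dose + 24 = 9: dose = (9 - 24) / 5 = -3.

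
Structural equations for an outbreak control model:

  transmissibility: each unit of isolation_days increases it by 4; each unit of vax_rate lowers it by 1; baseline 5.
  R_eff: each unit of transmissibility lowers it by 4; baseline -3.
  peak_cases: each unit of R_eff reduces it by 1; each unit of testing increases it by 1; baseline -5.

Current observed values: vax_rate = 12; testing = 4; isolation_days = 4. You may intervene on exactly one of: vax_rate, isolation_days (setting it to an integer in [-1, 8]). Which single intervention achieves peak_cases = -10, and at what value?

Intervening on vax_rate: peak_cases = -4*vax_rate + 86. Reaching -10 requires vax_rate = 24, outside [-1, 8].
Intervening on isolation_days: with other inputs at their observed values, peak_cases = 16*isolation_days - 26. Solving for -10 gives isolation_days = 1, within [-1, 8].

set isolation_days = 1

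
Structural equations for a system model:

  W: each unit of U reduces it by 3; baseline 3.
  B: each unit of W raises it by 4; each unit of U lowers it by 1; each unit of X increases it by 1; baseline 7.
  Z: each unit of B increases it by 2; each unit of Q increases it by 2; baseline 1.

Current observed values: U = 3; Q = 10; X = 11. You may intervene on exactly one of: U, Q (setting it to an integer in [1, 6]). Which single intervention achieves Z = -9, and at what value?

Intervening on U: Z = -26*U + 81. Reaching -9 requires U = 45/13, not an integer.
Intervening on Q: with other inputs at their observed values, Z = 2*Q - 17. Solving for -9 gives Q = 4, within [1, 6].

set Q = 4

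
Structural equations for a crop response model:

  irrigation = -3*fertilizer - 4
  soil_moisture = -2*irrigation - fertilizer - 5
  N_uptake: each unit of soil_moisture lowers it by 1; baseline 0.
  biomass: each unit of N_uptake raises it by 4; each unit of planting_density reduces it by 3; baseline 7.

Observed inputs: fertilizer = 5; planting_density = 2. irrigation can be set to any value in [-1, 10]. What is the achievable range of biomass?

Intervening on irrigation fixes its value directly, overriding its dependence on fertilizer.
Substituting into the soil_moisture equation gives soil_moisture = -2*irrigation - 10.
Substituting into the N_uptake equation gives N_uptake = 2*irrigation + 10.
So biomass = 8*irrigation + 41.
Linear in irrigation, so extremes are at the endpoints: irrigation = -1 gives biomass = 33; irrigation = 10 gives biomass = 121.

33 to 121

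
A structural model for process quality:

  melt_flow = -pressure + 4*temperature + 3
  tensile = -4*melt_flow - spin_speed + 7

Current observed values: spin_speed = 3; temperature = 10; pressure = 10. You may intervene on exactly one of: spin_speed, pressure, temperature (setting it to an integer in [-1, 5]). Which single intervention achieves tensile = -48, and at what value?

Intervening on spin_speed: tensile = -spin_speed - 125. Reaching -48 requires spin_speed = -77, outside [-1, 5].
Intervening on pressure: tensile = 4*pressure - 168. Reaching -48 requires pressure = 30, outside [-1, 5].
Intervening on temperature: with other inputs at their observed values, tensile = -16*temperature + 32. Solving for -48 gives temperature = 5, within [-1, 5].

set temperature = 5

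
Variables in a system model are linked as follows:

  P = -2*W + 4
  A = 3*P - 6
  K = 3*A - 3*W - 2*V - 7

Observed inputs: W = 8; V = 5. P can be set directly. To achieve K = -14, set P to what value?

Intervening on P fixes its value directly, overriding its dependence on W.
Substituting into the K equation gives K = 9*P - 59.
Solve 9*P - 59 = -14: P = (-14 + 59) / 9 = 5.

P = 5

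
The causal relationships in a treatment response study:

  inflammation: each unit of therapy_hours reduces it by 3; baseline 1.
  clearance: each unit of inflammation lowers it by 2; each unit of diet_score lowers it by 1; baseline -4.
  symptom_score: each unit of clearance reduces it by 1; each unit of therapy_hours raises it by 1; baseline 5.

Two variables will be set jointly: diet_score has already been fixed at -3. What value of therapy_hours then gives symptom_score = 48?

With diet_score held at -3:
Substituting into the clearance equation gives clearance = 6*therapy_hours - 3.
symptom_score becomes -5*therapy_hours + 8.
Solve -5*therapy_hours + 8 = 48: therapy_hours = (48 - 8) / -5 = -8.

therapy_hours = -8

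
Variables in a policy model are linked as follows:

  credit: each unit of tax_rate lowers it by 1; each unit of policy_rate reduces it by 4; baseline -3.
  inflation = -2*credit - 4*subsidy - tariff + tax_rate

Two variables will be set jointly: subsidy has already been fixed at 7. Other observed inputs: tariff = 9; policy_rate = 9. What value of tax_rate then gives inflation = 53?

With subsidy held at 7:
Substituting into the credit equation gives credit = -tax_rate - 39.
Substituting into the inflation equation gives inflation = 3*tax_rate + 41.
Solve 3*tax_rate + 41 = 53: tax_rate = (53 - 41) / 3 = 4.

tax_rate = 4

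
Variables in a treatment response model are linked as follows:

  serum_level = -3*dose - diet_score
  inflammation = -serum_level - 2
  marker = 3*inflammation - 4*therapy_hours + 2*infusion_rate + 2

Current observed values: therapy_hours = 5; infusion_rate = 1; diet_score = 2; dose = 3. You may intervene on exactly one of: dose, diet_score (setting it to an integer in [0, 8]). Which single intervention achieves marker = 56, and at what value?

Intervening on dose: with other inputs at their observed values, marker = 9*dose - 16. Solving for 56 gives dose = 8, within [0, 8].
Intervening on diet_score: marker = 3*diet_score + 5. Reaching 56 requires diet_score = 17, outside [0, 8].

set dose = 8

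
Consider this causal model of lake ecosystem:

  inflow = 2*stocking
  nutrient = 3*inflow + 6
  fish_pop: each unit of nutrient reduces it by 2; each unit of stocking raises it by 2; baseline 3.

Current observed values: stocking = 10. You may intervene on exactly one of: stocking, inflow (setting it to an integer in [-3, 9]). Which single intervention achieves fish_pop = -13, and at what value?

Intervening on stocking: fish_pop = -10*stocking - 9. Reaching -13 requires stocking = 2/5, not an integer.
Intervening on inflow: with other inputs at their observed values, fish_pop = -6*inflow + 11. Solving for -13 gives inflow = 4, within [-3, 9].

set inflow = 4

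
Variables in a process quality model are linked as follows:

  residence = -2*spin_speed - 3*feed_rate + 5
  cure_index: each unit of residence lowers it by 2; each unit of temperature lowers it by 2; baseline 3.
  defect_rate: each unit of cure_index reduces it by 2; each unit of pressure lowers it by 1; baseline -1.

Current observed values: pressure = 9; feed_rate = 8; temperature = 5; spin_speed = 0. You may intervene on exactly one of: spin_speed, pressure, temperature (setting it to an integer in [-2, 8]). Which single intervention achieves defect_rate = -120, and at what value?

set spin_speed = 6

Intervening on spin_speed: with other inputs at their observed values, defect_rate = -8*spin_speed - 72. Solving for -120 gives spin_speed = 6, within [-2, 8].
Intervening on pressure: defect_rate = -pressure - 63. Reaching -120 requires pressure = 57, outside [-2, 8].
Intervening on temperature: defect_rate = 4*temperature - 92. Reaching -120 requires temperature = -7, outside [-2, 8].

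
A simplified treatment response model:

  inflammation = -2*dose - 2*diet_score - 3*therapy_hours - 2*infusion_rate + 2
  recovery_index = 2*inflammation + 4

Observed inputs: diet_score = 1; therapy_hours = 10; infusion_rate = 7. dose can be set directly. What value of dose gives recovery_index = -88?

dose = 1

Substituting into the inflammation equation gives inflammation = -2*dose - 44.
Substituting into the recovery_index equation gives recovery_index = -4*dose - 84.
Solve -4*dose - 84 = -88: dose = (-88 + 84) / -4 = 1.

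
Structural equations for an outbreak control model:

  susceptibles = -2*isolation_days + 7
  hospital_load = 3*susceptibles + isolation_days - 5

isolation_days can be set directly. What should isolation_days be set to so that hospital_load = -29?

Substituting into the hospital_load equation gives hospital_load = -5*isolation_days + 16.
Solve -5*isolation_days + 16 = -29: isolation_days = (-29 - 16) / -5 = 9.

isolation_days = 9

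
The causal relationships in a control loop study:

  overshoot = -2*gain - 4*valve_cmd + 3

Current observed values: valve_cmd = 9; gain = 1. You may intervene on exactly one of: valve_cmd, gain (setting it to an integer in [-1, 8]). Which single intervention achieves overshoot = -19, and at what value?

set valve_cmd = 5

Intervening on valve_cmd: with other inputs at their observed values, overshoot = -4*valve_cmd + 1. Solving for -19 gives valve_cmd = 5, within [-1, 8].
Intervening on gain: overshoot = -2*gain - 33. Reaching -19 requires gain = -7, outside [-1, 8].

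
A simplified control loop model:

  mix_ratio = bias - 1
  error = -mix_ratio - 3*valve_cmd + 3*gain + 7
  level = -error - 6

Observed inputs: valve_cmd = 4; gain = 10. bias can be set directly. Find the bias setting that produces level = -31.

bias = 1

Substituting into the error equation gives error = -bias + 26.
Substituting into the level equation gives level = bias - 32.
Solve bias - 32 = -31: bias = (-31 + 32) / 1 = 1.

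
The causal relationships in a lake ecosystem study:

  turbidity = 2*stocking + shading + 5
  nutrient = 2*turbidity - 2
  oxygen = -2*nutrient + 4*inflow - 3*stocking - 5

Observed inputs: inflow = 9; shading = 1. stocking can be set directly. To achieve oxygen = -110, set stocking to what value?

stocking = 11

Substituting into the turbidity equation gives turbidity = 2*stocking + 6.
So nutrient = 4*stocking + 10.
Substituting into the oxygen equation gives oxygen = -11*stocking + 11.
Solve -11*stocking + 11 = -110: stocking = (-110 - 11) / -11 = 11.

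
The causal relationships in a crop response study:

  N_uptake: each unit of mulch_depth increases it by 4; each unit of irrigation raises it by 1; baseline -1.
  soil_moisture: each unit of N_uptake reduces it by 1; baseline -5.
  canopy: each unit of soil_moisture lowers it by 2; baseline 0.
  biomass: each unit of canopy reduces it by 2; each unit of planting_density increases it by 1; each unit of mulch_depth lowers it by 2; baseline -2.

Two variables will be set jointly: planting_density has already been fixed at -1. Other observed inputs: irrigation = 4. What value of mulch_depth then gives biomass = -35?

mulch_depth = 0

With planting_density held at -1:
Substituting into the N_uptake equation gives N_uptake = 4*mulch_depth + 3.
Substituting into the soil_moisture equation gives soil_moisture = -4*mulch_depth - 8.
So canopy = 8*mulch_depth + 16.
Substituting into the biomass equation gives biomass = -18*mulch_depth - 35.
Solve -18*mulch_depth - 35 = -35: mulch_depth = (-35 + 35) / -18 = 0.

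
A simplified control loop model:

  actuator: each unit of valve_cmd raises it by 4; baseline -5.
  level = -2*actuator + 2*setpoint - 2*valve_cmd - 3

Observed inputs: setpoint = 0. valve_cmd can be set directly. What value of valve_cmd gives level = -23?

valve_cmd = 3

Substituting into the level equation gives level = -10*valve_cmd + 7.
Solve -10*valve_cmd + 7 = -23: valve_cmd = (-23 - 7) / -10 = 3.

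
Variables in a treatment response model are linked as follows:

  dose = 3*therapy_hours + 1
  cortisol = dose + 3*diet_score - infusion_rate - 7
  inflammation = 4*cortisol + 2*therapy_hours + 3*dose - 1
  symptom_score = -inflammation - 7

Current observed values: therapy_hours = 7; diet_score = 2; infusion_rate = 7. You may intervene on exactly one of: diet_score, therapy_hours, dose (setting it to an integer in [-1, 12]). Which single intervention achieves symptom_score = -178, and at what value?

Intervening on diet_score: with other inputs at their observed values, symptom_score = -12*diet_score - 118. Solving for -178 gives diet_score = 5, within [-1, 12].
Intervening on therapy_hours: symptom_score = -23*therapy_hours + 19. Reaching -178 requires therapy_hours = 197/23, not an integer.
Intervening on dose: symptom_score = -7*dose + 12. Reaching -178 requires dose = 190/7, not an integer.

set diet_score = 5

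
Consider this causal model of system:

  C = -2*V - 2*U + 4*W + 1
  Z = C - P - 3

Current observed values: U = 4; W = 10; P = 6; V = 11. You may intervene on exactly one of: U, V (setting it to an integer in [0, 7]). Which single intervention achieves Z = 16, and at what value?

Intervening on U: Z = -2*U + 10. Reaching 16 requires U = -3, outside [0, 7].
Intervening on V: with other inputs at their observed values, Z = -2*V + 24. Solving for 16 gives V = 4, within [0, 7].

set V = 4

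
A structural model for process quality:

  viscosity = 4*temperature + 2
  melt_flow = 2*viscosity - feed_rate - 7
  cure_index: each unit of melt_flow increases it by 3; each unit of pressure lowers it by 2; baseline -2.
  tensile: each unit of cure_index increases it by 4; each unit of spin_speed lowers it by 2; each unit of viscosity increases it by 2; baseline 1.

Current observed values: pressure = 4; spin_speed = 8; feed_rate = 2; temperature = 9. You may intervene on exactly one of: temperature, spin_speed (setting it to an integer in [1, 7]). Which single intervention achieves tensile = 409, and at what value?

Intervening on temperature: with other inputs at their observed values, tensile = 104*temperature - 111. Solving for 409 gives temperature = 5, within [1, 7].
Intervening on spin_speed: tensile = -2*spin_speed + 841. Reaching 409 requires spin_speed = 216, outside [1, 7].

set temperature = 5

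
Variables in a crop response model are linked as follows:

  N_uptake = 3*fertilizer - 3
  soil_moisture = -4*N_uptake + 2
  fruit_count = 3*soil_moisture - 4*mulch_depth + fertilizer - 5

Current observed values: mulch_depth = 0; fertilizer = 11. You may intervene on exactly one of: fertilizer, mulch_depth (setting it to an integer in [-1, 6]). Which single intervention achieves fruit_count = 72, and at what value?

set fertilizer = -1

Intervening on fertilizer: with other inputs at their observed values, fruit_count = -35*fertilizer + 37. Solving for 72 gives fertilizer = -1, within [-1, 6].
Intervening on mulch_depth: fruit_count = -4*mulch_depth - 348. Reaching 72 requires mulch_depth = -105, outside [-1, 6].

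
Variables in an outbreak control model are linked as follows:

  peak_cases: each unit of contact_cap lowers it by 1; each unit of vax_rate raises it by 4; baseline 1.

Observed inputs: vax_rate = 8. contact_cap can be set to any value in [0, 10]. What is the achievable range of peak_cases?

23 to 33

Substituting into the peak_cases equation gives peak_cases = -contact_cap + 33.
Linear in contact_cap, so extremes are at the endpoints: contact_cap = 0 gives peak_cases = 33; contact_cap = 10 gives peak_cases = 23.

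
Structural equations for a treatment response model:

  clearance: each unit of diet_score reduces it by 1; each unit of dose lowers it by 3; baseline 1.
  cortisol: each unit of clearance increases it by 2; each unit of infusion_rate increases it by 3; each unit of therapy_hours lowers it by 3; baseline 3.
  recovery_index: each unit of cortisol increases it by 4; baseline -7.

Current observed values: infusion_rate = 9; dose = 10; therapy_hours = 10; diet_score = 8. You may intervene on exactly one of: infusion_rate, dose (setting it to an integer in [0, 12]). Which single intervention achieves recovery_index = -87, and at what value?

set dose = 1

Intervening on infusion_rate: recovery_index = 12*infusion_rate - 411. Reaching -87 requires infusion_rate = 27, outside [0, 12].
Intervening on dose: with other inputs at their observed values, recovery_index = -24*dose - 63. Solving for -87 gives dose = 1, within [0, 12].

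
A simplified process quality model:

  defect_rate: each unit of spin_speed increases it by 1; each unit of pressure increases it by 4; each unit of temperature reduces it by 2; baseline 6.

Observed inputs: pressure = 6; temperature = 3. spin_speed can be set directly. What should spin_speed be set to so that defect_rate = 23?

Substituting into the defect_rate equation gives defect_rate = spin_speed + 24.
Solve spin_speed + 24 = 23: spin_speed = (23 - 24) / 1 = -1.

spin_speed = -1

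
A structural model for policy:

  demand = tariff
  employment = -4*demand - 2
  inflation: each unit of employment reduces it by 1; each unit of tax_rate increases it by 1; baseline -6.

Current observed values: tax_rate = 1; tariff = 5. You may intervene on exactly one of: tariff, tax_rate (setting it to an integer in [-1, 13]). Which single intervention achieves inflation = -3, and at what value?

set tariff = 0

Intervening on tariff: with other inputs at their observed values, inflation = 4*tariff - 3. Solving for -3 gives tariff = 0, within [-1, 13].
Intervening on tax_rate: inflation = tax_rate + 16. Reaching -3 requires tax_rate = -19, outside [-1, 13].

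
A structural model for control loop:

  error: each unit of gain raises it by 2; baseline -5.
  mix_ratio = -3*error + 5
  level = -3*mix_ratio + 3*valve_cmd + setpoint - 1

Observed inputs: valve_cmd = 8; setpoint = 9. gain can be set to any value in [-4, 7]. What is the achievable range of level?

-100 to 98

Substituting into the mix_ratio equation gives mix_ratio = -6*gain + 20.
So level = 18*gain - 28.
Linear in gain, so extremes are at the endpoints: gain = -4 gives level = -100; gain = 7 gives level = 98.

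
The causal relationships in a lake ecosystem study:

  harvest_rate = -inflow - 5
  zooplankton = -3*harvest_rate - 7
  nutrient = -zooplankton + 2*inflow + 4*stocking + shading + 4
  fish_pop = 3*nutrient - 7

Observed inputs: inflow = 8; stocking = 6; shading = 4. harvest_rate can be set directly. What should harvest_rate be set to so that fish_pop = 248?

Intervening on harvest_rate fixes its value directly, overriding its dependence on inflow.
Substituting into the nutrient equation gives nutrient = 3*harvest_rate + 55.
Substituting into the fish_pop equation gives fish_pop = 9*harvest_rate + 158.
Solve 9*harvest_rate + 158 = 248: harvest_rate = (248 - 158) / 9 = 10.

harvest_rate = 10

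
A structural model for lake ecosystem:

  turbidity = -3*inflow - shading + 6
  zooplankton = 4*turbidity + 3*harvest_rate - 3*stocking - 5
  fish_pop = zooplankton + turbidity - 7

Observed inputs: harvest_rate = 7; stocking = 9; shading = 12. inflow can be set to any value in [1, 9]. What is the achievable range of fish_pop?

Substituting into the turbidity equation gives turbidity = -3*inflow - 6.
So zooplankton = -12*inflow - 35.
Substituting into the fish_pop equation gives fish_pop = -15*inflow - 48.
Linear in inflow, so extremes are at the endpoints: inflow = 1 gives fish_pop = -63; inflow = 9 gives fish_pop = -183.

-183 to -63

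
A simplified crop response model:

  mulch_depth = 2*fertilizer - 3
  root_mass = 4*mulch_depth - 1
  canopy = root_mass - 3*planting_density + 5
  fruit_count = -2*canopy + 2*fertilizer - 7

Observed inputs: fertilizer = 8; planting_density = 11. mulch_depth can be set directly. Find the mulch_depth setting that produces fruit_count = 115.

mulch_depth = -6

Intervening on mulch_depth fixes its value directly, overriding its dependence on fertilizer.
Substituting into the canopy equation gives canopy = 4*mulch_depth - 29.
This gives fruit_count = -8*mulch_depth + 67.
Solve -8*mulch_depth + 67 = 115: mulch_depth = (115 - 67) / -8 = -6.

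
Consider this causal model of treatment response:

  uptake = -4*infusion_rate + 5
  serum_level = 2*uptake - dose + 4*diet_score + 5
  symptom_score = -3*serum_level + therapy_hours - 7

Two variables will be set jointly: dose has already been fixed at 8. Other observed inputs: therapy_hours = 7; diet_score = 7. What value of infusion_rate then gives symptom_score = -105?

With dose held at 8:
Substituting into the serum_level equation gives serum_level = -8*infusion_rate + 35.
Substituting into the symptom_score equation gives symptom_score = 24*infusion_rate - 105.
Solve 24*infusion_rate - 105 = -105: infusion_rate = (-105 + 105) / 24 = 0.

infusion_rate = 0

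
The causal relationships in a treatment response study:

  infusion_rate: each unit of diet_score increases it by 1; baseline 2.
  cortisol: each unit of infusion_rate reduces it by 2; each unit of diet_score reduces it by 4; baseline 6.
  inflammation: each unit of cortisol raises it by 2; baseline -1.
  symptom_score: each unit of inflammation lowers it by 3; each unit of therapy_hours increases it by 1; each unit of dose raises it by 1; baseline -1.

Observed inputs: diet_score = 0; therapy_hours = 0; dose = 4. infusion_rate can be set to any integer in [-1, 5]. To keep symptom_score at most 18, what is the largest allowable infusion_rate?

Intervening on infusion_rate fixes its value directly, overriding its dependence on diet_score.
Substituting into the cortisol equation gives cortisol = -2*infusion_rate + 6.
inflammation becomes -4*infusion_rate + 11.
So symptom_score = 12*infusion_rate - 30.
Require 12*infusion_rate - 30 ≤ 18, so infusion_rate ≤ 4.
The largest integer in [-1, 5] satisfying this is 4.

infusion_rate = 4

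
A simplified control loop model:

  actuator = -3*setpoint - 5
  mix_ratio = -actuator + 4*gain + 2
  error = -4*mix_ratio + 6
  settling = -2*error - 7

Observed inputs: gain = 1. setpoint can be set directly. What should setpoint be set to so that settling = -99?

Substituting into the mix_ratio equation gives mix_ratio = 3*setpoint + 11.
Substituting into the error equation gives error = -12*setpoint - 38.
Substituting into the settling equation gives settling = 24*setpoint + 69.
Solve 24*setpoint + 69 = -99: setpoint = (-99 - 69) / 24 = -7.

setpoint = -7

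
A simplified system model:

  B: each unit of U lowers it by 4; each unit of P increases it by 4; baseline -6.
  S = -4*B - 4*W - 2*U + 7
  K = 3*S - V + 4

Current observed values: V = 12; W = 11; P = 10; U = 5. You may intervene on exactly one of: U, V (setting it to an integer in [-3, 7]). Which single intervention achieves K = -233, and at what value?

Intervening on U: with other inputs at their observed values, K = 42*U - 527. Solving for -233 gives U = 7, within [-3, 7].
Intervening on V: K = -V - 305. Reaching -233 requires V = -72, outside [-3, 7].

set U = 7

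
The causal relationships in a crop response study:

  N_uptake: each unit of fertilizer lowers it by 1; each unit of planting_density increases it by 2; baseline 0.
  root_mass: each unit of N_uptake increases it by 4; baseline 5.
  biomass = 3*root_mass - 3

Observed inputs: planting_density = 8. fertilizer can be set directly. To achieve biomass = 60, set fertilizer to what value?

fertilizer = 12

Substituting into the N_uptake equation gives N_uptake = -fertilizer + 16.
Substituting into the root_mass equation gives root_mass = -4*fertilizer + 69.
This gives biomass = -12*fertilizer + 204.
Solve -12*fertilizer + 204 = 60: fertilizer = (60 - 204) / -12 = 12.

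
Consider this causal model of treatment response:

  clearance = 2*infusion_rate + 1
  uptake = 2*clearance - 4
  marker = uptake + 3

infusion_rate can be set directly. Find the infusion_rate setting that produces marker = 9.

Substituting into the uptake equation gives uptake = 4*infusion_rate - 2.
Substituting into the marker equation gives marker = 4*infusion_rate + 1.
Solve 4*infusion_rate + 1 = 9: infusion_rate = (9 - 1) / 4 = 2.

infusion_rate = 2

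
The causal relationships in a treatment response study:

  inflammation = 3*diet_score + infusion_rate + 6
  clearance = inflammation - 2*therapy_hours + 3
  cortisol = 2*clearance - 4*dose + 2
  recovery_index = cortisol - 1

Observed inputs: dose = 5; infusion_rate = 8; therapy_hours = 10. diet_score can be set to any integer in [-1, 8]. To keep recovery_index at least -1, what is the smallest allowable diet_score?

diet_score = 4

Substituting into the inflammation equation gives inflammation = 3*diet_score + 14.
This gives clearance = 3*diet_score - 3.
This gives cortisol = 6*diet_score - 24.
Substituting into the recovery_index equation gives recovery_index = 6*diet_score - 25.
Require 6*diet_score - 25 ≥ -1, so diet_score ≥ 4.
The smallest integer in [-1, 8] satisfying this is 4.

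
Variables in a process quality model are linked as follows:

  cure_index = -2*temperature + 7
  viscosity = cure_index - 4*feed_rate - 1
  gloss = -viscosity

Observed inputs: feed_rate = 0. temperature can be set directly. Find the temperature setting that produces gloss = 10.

Substituting into the viscosity equation gives viscosity = -2*temperature + 6.
So gloss = 2*temperature - 6.
Solve 2*temperature - 6 = 10: temperature = (10 + 6) / 2 = 8.

temperature = 8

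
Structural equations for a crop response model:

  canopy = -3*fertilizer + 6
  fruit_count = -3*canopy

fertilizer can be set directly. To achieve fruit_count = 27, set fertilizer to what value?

fertilizer = 5

Substituting into the fruit_count equation gives fruit_count = 9*fertilizer - 18.
Solve 9*fertilizer - 18 = 27: fertilizer = (27 + 18) / 9 = 5.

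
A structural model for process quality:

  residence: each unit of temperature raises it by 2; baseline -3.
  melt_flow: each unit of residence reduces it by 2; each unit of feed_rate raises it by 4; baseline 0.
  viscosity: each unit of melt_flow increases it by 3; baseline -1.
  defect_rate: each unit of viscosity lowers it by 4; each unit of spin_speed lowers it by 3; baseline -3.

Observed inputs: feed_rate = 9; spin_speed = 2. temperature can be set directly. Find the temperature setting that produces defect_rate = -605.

temperature = -2

Substituting into the melt_flow equation gives melt_flow = -4*temperature + 42.
Substituting into the viscosity equation gives viscosity = -12*temperature + 125.
Substituting into the defect_rate equation gives defect_rate = 48*temperature - 509.
Solve 48*temperature - 509 = -605: temperature = (-605 + 509) / 48 = -2.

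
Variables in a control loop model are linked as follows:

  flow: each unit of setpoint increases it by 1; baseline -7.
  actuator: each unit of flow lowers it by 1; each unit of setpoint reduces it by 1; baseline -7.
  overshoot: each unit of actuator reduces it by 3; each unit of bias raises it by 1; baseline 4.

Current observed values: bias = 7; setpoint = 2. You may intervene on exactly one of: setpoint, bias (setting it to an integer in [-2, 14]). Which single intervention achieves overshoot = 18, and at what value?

Intervening on setpoint: overshoot = 6*setpoint + 11. Reaching 18 requires setpoint = 7/6, not an integer.
Intervening on bias: with other inputs at their observed values, overshoot = bias + 16. Solving for 18 gives bias = 2, within [-2, 14].

set bias = 2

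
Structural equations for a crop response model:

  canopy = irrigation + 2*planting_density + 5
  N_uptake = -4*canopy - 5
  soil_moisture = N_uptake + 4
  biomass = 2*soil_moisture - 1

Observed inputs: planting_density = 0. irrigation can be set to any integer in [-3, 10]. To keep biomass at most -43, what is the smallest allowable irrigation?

irrigation = 0

Substituting into the canopy equation gives canopy = irrigation + 5.
Substituting into the N_uptake equation gives N_uptake = -4*irrigation - 25.
Substituting into the soil_moisture equation gives soil_moisture = -4*irrigation - 21.
Substituting into the biomass equation gives biomass = -8*irrigation - 43.
Require -8*irrigation - 43 ≤ -43, so irrigation ≥ 0.
The smallest integer in [-3, 10] satisfying this is 0.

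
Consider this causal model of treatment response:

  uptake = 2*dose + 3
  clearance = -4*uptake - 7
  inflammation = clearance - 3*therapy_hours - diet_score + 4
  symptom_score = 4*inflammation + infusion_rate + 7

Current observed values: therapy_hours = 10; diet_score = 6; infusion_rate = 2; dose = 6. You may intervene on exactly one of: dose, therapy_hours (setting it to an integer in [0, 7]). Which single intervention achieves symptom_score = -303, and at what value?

Intervening on dose: symptom_score = -32*dose - 195. Reaching -303 requires dose = 27/8, not an integer.
Intervening on therapy_hours: with other inputs at their observed values, symptom_score = -12*therapy_hours - 267. Solving for -303 gives therapy_hours = 3, within [0, 7].

set therapy_hours = 3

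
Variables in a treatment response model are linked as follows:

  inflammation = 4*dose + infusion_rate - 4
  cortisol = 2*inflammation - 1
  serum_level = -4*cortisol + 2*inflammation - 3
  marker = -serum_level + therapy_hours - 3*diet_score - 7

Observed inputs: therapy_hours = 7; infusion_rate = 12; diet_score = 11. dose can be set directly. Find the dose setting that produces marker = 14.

dose = 0

Substituting into the inflammation equation gives inflammation = 4*dose + 8.
Substituting into the cortisol equation gives cortisol = 8*dose + 15.
Substituting into the serum_level equation gives serum_level = -24*dose - 47.
So marker = 24*dose + 14.
Solve 24*dose + 14 = 14: dose = (14 - 14) / 24 = 0.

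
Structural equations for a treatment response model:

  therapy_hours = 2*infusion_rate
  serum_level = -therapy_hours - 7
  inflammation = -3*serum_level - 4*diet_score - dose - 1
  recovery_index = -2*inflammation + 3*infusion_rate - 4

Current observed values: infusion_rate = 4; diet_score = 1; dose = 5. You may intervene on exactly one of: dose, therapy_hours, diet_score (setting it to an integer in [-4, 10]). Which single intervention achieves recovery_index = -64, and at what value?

Intervening on dose: with other inputs at their observed values, recovery_index = 2*dose - 72. Solving for -64 gives dose = 4, within [-4, 10].
Intervening on therapy_hours: recovery_index = -6*therapy_hours - 14. Reaching -64 requires therapy_hours = 25/3, not an integer.
Intervening on diet_score: recovery_index = 8*diet_score - 70. Reaching -64 requires diet_score = 3/4, not an integer.

set dose = 4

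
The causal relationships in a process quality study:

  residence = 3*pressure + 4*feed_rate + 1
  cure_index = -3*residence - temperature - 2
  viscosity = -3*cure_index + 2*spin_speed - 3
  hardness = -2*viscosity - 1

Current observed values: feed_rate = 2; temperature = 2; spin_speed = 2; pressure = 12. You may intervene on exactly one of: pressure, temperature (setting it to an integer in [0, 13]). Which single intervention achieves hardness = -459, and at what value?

Intervening on pressure: with other inputs at their observed values, hardness = -54*pressure - 189. Solving for -459 gives pressure = 5, within [0, 13].
Intervening on temperature: hardness = -6*temperature - 825. Reaching -459 requires temperature = -61, outside [0, 13].

set pressure = 5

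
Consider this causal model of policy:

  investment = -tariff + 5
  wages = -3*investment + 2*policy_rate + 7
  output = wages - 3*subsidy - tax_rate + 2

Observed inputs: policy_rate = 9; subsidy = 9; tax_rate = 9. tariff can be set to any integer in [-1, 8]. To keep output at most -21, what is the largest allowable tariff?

tariff = 1

Substituting into the wages equation gives wages = 3*tariff + 10.
So output = 3*tariff - 24.
Require 3*tariff - 24 ≤ -21, so tariff ≤ 1.
The largest integer in [-1, 8] satisfying this is 1.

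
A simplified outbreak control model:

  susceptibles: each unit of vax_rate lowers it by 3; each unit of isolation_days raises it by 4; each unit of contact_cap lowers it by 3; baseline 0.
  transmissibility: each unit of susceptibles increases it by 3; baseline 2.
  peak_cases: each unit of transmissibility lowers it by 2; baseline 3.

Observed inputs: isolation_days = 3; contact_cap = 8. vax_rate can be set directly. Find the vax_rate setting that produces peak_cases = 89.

Substituting into the susceptibles equation gives susceptibles = -3*vax_rate - 12.
transmissibility becomes -9*vax_rate - 34.
Substituting into the peak_cases equation gives peak_cases = 18*vax_rate + 71.
Solve 18*vax_rate + 71 = 89: vax_rate = (89 - 71) / 18 = 1.

vax_rate = 1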